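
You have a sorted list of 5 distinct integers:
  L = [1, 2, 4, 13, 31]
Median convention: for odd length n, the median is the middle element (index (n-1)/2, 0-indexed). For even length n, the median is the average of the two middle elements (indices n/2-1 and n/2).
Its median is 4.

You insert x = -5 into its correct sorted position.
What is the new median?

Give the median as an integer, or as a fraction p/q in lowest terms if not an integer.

Old list (sorted, length 5): [1, 2, 4, 13, 31]
Old median = 4
Insert x = -5
Old length odd (5). Middle was index 2 = 4.
New length even (6). New median = avg of two middle elements.
x = -5: 0 elements are < x, 5 elements are > x.
New sorted list: [-5, 1, 2, 4, 13, 31]
New median = 3

Answer: 3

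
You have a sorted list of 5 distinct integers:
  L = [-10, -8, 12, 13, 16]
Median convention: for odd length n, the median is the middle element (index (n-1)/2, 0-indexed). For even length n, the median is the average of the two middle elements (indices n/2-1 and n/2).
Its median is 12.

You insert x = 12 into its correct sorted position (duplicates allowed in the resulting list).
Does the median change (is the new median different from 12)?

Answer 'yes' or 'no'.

Answer: no

Derivation:
Old median = 12
Insert x = 12
New median = 12
Changed? no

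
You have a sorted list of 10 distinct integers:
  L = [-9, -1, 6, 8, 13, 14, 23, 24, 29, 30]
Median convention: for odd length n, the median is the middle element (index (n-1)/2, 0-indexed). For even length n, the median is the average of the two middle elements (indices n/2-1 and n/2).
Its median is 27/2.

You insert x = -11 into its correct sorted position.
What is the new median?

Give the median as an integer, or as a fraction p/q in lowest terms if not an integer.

Answer: 13

Derivation:
Old list (sorted, length 10): [-9, -1, 6, 8, 13, 14, 23, 24, 29, 30]
Old median = 27/2
Insert x = -11
Old length even (10). Middle pair: indices 4,5 = 13,14.
New length odd (11). New median = single middle element.
x = -11: 0 elements are < x, 10 elements are > x.
New sorted list: [-11, -9, -1, 6, 8, 13, 14, 23, 24, 29, 30]
New median = 13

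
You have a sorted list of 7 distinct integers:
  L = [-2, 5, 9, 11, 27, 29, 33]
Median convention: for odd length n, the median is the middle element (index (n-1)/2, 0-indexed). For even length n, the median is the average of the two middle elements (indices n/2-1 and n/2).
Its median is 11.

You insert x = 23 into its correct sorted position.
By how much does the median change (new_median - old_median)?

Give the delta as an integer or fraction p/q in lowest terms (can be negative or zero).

Answer: 6

Derivation:
Old median = 11
After inserting x = 23: new sorted = [-2, 5, 9, 11, 23, 27, 29, 33]
New median = 17
Delta = 17 - 11 = 6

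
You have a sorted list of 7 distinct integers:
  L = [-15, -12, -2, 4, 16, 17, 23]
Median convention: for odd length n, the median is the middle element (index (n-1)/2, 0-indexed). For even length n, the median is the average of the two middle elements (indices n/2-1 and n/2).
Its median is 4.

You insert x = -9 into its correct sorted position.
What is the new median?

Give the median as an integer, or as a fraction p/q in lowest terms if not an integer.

Answer: 1

Derivation:
Old list (sorted, length 7): [-15, -12, -2, 4, 16, 17, 23]
Old median = 4
Insert x = -9
Old length odd (7). Middle was index 3 = 4.
New length even (8). New median = avg of two middle elements.
x = -9: 2 elements are < x, 5 elements are > x.
New sorted list: [-15, -12, -9, -2, 4, 16, 17, 23]
New median = 1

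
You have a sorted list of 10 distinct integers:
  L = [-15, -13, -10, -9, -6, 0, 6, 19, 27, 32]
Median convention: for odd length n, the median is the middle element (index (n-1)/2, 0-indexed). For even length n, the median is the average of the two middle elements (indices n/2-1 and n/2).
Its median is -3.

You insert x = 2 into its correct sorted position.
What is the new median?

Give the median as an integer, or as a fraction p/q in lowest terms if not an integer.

Answer: 0

Derivation:
Old list (sorted, length 10): [-15, -13, -10, -9, -6, 0, 6, 19, 27, 32]
Old median = -3
Insert x = 2
Old length even (10). Middle pair: indices 4,5 = -6,0.
New length odd (11). New median = single middle element.
x = 2: 6 elements are < x, 4 elements are > x.
New sorted list: [-15, -13, -10, -9, -6, 0, 2, 6, 19, 27, 32]
New median = 0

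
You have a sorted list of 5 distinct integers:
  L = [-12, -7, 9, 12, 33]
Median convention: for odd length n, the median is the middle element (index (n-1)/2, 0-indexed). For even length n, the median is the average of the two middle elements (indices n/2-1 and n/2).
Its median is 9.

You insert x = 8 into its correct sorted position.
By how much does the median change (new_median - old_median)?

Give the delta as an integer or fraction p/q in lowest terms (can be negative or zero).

Old median = 9
After inserting x = 8: new sorted = [-12, -7, 8, 9, 12, 33]
New median = 17/2
Delta = 17/2 - 9 = -1/2

Answer: -1/2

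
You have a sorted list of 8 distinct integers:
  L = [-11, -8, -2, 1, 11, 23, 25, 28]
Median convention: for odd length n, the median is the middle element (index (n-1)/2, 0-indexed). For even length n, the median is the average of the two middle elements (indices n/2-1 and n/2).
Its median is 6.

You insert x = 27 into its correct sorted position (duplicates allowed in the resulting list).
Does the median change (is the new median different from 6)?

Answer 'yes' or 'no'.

Old median = 6
Insert x = 27
New median = 11
Changed? yes

Answer: yes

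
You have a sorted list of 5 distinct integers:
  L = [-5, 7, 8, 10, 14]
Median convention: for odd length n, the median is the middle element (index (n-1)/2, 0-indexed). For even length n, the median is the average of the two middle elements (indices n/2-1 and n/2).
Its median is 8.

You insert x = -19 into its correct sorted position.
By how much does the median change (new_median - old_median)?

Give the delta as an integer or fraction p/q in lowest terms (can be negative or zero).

Answer: -1/2

Derivation:
Old median = 8
After inserting x = -19: new sorted = [-19, -5, 7, 8, 10, 14]
New median = 15/2
Delta = 15/2 - 8 = -1/2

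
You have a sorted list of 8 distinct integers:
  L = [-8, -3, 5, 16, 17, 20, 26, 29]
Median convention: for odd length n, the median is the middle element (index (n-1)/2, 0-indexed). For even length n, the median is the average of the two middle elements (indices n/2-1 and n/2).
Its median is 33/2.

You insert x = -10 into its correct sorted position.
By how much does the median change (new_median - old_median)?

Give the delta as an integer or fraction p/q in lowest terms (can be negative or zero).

Answer: -1/2

Derivation:
Old median = 33/2
After inserting x = -10: new sorted = [-10, -8, -3, 5, 16, 17, 20, 26, 29]
New median = 16
Delta = 16 - 33/2 = -1/2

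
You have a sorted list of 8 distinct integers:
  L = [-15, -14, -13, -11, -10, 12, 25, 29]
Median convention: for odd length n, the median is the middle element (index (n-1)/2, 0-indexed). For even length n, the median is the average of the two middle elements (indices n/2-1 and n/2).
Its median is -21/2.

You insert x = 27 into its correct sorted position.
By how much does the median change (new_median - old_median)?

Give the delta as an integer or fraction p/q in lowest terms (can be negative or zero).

Answer: 1/2

Derivation:
Old median = -21/2
After inserting x = 27: new sorted = [-15, -14, -13, -11, -10, 12, 25, 27, 29]
New median = -10
Delta = -10 - -21/2 = 1/2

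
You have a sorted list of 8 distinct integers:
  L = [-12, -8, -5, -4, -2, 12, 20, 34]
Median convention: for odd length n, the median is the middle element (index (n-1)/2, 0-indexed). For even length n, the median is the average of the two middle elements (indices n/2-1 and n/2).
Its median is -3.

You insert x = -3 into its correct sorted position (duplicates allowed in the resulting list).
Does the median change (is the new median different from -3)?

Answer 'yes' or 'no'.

Answer: no

Derivation:
Old median = -3
Insert x = -3
New median = -3
Changed? no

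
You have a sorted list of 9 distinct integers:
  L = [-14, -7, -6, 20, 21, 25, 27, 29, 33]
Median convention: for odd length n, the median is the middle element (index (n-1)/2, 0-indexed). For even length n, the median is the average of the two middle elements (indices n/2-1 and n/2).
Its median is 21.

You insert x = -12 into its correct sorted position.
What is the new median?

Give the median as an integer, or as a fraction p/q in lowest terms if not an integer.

Answer: 41/2

Derivation:
Old list (sorted, length 9): [-14, -7, -6, 20, 21, 25, 27, 29, 33]
Old median = 21
Insert x = -12
Old length odd (9). Middle was index 4 = 21.
New length even (10). New median = avg of two middle elements.
x = -12: 1 elements are < x, 8 elements are > x.
New sorted list: [-14, -12, -7, -6, 20, 21, 25, 27, 29, 33]
New median = 41/2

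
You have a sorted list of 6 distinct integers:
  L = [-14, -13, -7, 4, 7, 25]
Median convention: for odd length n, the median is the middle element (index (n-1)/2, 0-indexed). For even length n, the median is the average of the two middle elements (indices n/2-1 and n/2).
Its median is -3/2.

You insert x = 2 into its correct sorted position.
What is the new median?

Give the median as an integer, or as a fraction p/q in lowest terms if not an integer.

Old list (sorted, length 6): [-14, -13, -7, 4, 7, 25]
Old median = -3/2
Insert x = 2
Old length even (6). Middle pair: indices 2,3 = -7,4.
New length odd (7). New median = single middle element.
x = 2: 3 elements are < x, 3 elements are > x.
New sorted list: [-14, -13, -7, 2, 4, 7, 25]
New median = 2

Answer: 2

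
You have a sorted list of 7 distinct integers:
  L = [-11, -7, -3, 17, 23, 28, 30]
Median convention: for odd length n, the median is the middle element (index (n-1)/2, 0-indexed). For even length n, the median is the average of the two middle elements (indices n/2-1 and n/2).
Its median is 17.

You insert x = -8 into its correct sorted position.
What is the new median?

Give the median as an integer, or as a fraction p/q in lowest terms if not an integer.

Old list (sorted, length 7): [-11, -7, -3, 17, 23, 28, 30]
Old median = 17
Insert x = -8
Old length odd (7). Middle was index 3 = 17.
New length even (8). New median = avg of two middle elements.
x = -8: 1 elements are < x, 6 elements are > x.
New sorted list: [-11, -8, -7, -3, 17, 23, 28, 30]
New median = 7

Answer: 7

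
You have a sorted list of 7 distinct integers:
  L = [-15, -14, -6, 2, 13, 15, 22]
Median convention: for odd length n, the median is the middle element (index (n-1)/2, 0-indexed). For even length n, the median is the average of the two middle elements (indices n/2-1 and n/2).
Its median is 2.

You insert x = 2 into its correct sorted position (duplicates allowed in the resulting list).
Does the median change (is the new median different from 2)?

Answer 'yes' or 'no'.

Answer: no

Derivation:
Old median = 2
Insert x = 2
New median = 2
Changed? no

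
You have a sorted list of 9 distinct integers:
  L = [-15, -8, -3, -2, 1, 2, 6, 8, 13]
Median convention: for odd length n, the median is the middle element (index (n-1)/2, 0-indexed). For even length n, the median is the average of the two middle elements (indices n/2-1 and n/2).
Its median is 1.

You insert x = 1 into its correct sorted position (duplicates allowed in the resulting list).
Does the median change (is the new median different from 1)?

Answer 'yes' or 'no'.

Old median = 1
Insert x = 1
New median = 1
Changed? no

Answer: no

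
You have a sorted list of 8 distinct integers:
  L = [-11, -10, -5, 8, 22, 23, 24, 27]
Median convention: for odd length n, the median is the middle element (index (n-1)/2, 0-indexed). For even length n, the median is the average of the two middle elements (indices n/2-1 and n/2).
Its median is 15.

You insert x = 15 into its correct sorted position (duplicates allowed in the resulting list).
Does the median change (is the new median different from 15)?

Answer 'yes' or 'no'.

Answer: no

Derivation:
Old median = 15
Insert x = 15
New median = 15
Changed? no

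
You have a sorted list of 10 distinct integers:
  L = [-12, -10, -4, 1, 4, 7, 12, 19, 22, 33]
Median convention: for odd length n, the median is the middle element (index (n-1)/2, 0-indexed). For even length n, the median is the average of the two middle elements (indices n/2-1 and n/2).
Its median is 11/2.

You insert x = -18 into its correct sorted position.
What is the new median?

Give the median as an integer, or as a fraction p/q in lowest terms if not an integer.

Answer: 4

Derivation:
Old list (sorted, length 10): [-12, -10, -4, 1, 4, 7, 12, 19, 22, 33]
Old median = 11/2
Insert x = -18
Old length even (10). Middle pair: indices 4,5 = 4,7.
New length odd (11). New median = single middle element.
x = -18: 0 elements are < x, 10 elements are > x.
New sorted list: [-18, -12, -10, -4, 1, 4, 7, 12, 19, 22, 33]
New median = 4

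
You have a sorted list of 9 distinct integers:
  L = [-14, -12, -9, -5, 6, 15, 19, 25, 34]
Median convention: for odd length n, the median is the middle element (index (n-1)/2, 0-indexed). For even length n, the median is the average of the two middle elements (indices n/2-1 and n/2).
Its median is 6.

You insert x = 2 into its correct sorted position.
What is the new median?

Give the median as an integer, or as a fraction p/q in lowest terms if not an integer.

Old list (sorted, length 9): [-14, -12, -9, -5, 6, 15, 19, 25, 34]
Old median = 6
Insert x = 2
Old length odd (9). Middle was index 4 = 6.
New length even (10). New median = avg of two middle elements.
x = 2: 4 elements are < x, 5 elements are > x.
New sorted list: [-14, -12, -9, -5, 2, 6, 15, 19, 25, 34]
New median = 4

Answer: 4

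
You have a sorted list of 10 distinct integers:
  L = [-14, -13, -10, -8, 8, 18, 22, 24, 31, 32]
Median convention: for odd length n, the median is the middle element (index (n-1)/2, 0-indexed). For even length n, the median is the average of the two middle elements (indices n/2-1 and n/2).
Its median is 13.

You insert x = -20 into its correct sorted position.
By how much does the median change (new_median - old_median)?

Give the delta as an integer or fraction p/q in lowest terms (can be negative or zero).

Old median = 13
After inserting x = -20: new sorted = [-20, -14, -13, -10, -8, 8, 18, 22, 24, 31, 32]
New median = 8
Delta = 8 - 13 = -5

Answer: -5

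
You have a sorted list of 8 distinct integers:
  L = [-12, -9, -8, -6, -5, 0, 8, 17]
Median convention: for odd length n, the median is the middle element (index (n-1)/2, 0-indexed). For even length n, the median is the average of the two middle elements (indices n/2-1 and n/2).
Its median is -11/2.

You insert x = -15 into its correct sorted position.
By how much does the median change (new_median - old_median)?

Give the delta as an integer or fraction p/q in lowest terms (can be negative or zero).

Answer: -1/2

Derivation:
Old median = -11/2
After inserting x = -15: new sorted = [-15, -12, -9, -8, -6, -5, 0, 8, 17]
New median = -6
Delta = -6 - -11/2 = -1/2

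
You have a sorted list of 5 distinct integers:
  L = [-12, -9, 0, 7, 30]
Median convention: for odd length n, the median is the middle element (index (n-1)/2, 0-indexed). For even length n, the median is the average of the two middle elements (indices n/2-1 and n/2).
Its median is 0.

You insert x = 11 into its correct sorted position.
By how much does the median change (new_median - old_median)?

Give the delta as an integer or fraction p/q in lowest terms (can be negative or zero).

Answer: 7/2

Derivation:
Old median = 0
After inserting x = 11: new sorted = [-12, -9, 0, 7, 11, 30]
New median = 7/2
Delta = 7/2 - 0 = 7/2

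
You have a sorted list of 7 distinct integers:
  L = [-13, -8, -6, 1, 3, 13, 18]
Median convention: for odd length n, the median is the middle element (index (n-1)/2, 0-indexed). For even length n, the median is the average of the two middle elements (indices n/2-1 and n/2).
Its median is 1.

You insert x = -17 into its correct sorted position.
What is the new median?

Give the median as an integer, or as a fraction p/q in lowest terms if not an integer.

Answer: -5/2

Derivation:
Old list (sorted, length 7): [-13, -8, -6, 1, 3, 13, 18]
Old median = 1
Insert x = -17
Old length odd (7). Middle was index 3 = 1.
New length even (8). New median = avg of two middle elements.
x = -17: 0 elements are < x, 7 elements are > x.
New sorted list: [-17, -13, -8, -6, 1, 3, 13, 18]
New median = -5/2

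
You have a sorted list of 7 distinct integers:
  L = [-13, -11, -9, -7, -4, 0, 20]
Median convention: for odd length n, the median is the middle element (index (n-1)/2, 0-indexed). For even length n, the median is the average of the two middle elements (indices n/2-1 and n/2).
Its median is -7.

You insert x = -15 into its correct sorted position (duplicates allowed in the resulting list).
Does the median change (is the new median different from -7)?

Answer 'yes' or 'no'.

Answer: yes

Derivation:
Old median = -7
Insert x = -15
New median = -8
Changed? yes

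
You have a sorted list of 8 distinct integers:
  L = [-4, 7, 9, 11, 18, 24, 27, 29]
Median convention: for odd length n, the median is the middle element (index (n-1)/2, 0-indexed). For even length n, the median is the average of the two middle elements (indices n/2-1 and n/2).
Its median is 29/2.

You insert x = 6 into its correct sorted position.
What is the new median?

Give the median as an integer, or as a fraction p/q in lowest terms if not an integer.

Old list (sorted, length 8): [-4, 7, 9, 11, 18, 24, 27, 29]
Old median = 29/2
Insert x = 6
Old length even (8). Middle pair: indices 3,4 = 11,18.
New length odd (9). New median = single middle element.
x = 6: 1 elements are < x, 7 elements are > x.
New sorted list: [-4, 6, 7, 9, 11, 18, 24, 27, 29]
New median = 11

Answer: 11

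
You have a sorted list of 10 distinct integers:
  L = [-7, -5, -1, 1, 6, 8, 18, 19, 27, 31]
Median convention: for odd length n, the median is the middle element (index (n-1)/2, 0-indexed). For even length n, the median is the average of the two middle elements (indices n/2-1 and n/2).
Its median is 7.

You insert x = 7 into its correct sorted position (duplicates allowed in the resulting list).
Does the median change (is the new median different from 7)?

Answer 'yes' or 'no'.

Answer: no

Derivation:
Old median = 7
Insert x = 7
New median = 7
Changed? no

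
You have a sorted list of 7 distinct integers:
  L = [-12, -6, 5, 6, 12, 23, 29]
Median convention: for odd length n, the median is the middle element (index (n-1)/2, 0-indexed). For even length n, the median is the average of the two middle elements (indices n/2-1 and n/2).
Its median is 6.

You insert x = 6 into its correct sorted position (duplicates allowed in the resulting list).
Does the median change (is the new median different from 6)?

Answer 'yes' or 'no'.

Answer: no

Derivation:
Old median = 6
Insert x = 6
New median = 6
Changed? no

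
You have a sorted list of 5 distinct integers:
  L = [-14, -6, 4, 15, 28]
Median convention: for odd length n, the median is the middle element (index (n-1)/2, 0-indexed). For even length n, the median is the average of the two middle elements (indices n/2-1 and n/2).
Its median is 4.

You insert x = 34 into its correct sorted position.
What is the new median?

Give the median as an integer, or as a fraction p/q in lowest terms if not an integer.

Answer: 19/2

Derivation:
Old list (sorted, length 5): [-14, -6, 4, 15, 28]
Old median = 4
Insert x = 34
Old length odd (5). Middle was index 2 = 4.
New length even (6). New median = avg of two middle elements.
x = 34: 5 elements are < x, 0 elements are > x.
New sorted list: [-14, -6, 4, 15, 28, 34]
New median = 19/2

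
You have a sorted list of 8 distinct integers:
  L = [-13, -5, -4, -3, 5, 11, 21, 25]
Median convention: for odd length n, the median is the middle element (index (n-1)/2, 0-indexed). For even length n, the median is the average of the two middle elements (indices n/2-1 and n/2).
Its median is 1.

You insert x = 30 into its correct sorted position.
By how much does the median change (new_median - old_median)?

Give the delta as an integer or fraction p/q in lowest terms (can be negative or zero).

Old median = 1
After inserting x = 30: new sorted = [-13, -5, -4, -3, 5, 11, 21, 25, 30]
New median = 5
Delta = 5 - 1 = 4

Answer: 4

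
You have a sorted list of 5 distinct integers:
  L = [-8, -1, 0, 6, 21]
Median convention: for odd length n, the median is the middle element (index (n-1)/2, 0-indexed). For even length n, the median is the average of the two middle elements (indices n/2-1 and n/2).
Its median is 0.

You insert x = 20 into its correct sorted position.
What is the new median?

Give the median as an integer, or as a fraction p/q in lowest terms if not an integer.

Old list (sorted, length 5): [-8, -1, 0, 6, 21]
Old median = 0
Insert x = 20
Old length odd (5). Middle was index 2 = 0.
New length even (6). New median = avg of two middle elements.
x = 20: 4 elements are < x, 1 elements are > x.
New sorted list: [-8, -1, 0, 6, 20, 21]
New median = 3

Answer: 3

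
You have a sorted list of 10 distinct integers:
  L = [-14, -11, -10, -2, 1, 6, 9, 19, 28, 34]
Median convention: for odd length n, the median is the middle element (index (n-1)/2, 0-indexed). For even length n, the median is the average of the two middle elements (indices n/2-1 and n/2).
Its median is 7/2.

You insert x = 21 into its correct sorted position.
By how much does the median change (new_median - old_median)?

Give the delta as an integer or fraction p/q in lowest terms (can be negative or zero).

Old median = 7/2
After inserting x = 21: new sorted = [-14, -11, -10, -2, 1, 6, 9, 19, 21, 28, 34]
New median = 6
Delta = 6 - 7/2 = 5/2

Answer: 5/2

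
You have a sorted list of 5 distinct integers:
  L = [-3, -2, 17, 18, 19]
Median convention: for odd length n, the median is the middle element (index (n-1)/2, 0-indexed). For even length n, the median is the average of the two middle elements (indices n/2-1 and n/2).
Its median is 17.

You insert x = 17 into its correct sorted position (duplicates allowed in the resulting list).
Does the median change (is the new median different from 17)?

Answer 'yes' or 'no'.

Answer: no

Derivation:
Old median = 17
Insert x = 17
New median = 17
Changed? no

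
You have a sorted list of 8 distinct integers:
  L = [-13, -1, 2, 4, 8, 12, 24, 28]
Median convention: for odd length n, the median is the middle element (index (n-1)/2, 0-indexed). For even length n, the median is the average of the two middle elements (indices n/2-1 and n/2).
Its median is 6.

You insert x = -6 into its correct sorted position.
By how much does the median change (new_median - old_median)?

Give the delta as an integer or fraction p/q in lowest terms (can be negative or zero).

Old median = 6
After inserting x = -6: new sorted = [-13, -6, -1, 2, 4, 8, 12, 24, 28]
New median = 4
Delta = 4 - 6 = -2

Answer: -2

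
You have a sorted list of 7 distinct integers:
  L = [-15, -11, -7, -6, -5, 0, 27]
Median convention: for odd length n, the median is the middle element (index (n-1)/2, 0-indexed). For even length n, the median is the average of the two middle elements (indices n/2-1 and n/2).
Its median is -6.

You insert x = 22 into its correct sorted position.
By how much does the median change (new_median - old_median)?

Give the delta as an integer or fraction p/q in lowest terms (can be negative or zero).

Answer: 1/2

Derivation:
Old median = -6
After inserting x = 22: new sorted = [-15, -11, -7, -6, -5, 0, 22, 27]
New median = -11/2
Delta = -11/2 - -6 = 1/2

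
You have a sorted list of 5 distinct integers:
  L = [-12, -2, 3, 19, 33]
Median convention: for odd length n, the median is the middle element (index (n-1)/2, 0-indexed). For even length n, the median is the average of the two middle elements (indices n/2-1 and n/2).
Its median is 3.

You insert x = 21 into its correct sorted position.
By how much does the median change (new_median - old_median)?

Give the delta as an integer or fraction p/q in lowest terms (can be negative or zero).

Old median = 3
After inserting x = 21: new sorted = [-12, -2, 3, 19, 21, 33]
New median = 11
Delta = 11 - 3 = 8

Answer: 8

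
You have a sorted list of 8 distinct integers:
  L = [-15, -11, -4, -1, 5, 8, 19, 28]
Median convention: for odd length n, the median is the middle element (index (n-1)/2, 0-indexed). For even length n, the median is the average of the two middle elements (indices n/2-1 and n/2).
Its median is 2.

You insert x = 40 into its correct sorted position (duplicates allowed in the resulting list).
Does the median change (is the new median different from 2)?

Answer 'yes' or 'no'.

Old median = 2
Insert x = 40
New median = 5
Changed? yes

Answer: yes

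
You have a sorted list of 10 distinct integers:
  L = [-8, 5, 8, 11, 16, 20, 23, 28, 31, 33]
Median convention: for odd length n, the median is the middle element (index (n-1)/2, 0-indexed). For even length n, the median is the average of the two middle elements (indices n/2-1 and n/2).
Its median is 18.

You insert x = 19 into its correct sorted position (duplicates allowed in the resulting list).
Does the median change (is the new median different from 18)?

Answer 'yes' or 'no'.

Answer: yes

Derivation:
Old median = 18
Insert x = 19
New median = 19
Changed? yes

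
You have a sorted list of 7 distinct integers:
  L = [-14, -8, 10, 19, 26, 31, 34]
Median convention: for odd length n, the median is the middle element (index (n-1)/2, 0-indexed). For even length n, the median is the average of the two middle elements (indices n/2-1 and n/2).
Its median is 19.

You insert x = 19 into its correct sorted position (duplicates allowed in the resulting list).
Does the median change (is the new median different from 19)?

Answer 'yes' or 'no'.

Answer: no

Derivation:
Old median = 19
Insert x = 19
New median = 19
Changed? no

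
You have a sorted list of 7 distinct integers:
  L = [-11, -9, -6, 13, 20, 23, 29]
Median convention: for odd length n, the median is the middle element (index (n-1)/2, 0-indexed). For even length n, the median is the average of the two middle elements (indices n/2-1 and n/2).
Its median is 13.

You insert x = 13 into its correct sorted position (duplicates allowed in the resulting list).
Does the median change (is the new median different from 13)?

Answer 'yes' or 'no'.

Answer: no

Derivation:
Old median = 13
Insert x = 13
New median = 13
Changed? no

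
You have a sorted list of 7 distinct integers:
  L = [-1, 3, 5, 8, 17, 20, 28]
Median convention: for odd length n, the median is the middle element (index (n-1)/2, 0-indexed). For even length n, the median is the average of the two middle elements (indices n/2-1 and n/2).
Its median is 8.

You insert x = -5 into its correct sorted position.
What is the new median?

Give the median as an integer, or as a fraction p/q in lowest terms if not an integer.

Old list (sorted, length 7): [-1, 3, 5, 8, 17, 20, 28]
Old median = 8
Insert x = -5
Old length odd (7). Middle was index 3 = 8.
New length even (8). New median = avg of two middle elements.
x = -5: 0 elements are < x, 7 elements are > x.
New sorted list: [-5, -1, 3, 5, 8, 17, 20, 28]
New median = 13/2

Answer: 13/2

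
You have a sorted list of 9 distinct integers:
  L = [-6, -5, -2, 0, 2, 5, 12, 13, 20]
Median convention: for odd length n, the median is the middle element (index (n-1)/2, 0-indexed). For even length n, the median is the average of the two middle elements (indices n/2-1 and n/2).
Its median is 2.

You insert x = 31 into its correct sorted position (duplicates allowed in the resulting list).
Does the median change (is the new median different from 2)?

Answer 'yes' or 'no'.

Answer: yes

Derivation:
Old median = 2
Insert x = 31
New median = 7/2
Changed? yes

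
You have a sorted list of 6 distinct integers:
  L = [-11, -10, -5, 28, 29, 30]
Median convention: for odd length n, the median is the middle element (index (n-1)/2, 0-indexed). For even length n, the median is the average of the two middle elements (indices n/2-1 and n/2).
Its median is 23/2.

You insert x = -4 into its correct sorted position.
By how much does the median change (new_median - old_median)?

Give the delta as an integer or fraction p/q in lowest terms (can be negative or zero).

Old median = 23/2
After inserting x = -4: new sorted = [-11, -10, -5, -4, 28, 29, 30]
New median = -4
Delta = -4 - 23/2 = -31/2

Answer: -31/2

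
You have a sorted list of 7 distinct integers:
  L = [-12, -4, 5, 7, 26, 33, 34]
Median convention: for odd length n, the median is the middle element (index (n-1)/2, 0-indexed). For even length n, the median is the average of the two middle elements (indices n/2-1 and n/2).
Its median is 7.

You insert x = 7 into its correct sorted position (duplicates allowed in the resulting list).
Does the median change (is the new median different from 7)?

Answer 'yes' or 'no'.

Old median = 7
Insert x = 7
New median = 7
Changed? no

Answer: no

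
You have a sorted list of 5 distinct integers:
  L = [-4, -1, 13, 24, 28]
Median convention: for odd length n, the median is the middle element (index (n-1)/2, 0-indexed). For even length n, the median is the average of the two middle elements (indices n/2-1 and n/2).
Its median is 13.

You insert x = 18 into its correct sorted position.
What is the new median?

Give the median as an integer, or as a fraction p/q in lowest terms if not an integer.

Old list (sorted, length 5): [-4, -1, 13, 24, 28]
Old median = 13
Insert x = 18
Old length odd (5). Middle was index 2 = 13.
New length even (6). New median = avg of two middle elements.
x = 18: 3 elements are < x, 2 elements are > x.
New sorted list: [-4, -1, 13, 18, 24, 28]
New median = 31/2

Answer: 31/2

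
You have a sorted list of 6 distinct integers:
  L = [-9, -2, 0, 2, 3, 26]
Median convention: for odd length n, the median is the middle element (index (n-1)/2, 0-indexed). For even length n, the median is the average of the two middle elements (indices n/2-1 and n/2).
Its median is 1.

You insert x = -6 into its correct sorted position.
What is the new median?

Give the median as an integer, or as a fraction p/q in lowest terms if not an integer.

Answer: 0

Derivation:
Old list (sorted, length 6): [-9, -2, 0, 2, 3, 26]
Old median = 1
Insert x = -6
Old length even (6). Middle pair: indices 2,3 = 0,2.
New length odd (7). New median = single middle element.
x = -6: 1 elements are < x, 5 elements are > x.
New sorted list: [-9, -6, -2, 0, 2, 3, 26]
New median = 0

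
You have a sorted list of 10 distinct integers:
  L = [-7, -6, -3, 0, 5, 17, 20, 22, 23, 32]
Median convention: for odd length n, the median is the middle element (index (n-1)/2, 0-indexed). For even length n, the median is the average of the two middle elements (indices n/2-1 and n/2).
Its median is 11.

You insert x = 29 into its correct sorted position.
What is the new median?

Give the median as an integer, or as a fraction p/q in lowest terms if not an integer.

Answer: 17

Derivation:
Old list (sorted, length 10): [-7, -6, -3, 0, 5, 17, 20, 22, 23, 32]
Old median = 11
Insert x = 29
Old length even (10). Middle pair: indices 4,5 = 5,17.
New length odd (11). New median = single middle element.
x = 29: 9 elements are < x, 1 elements are > x.
New sorted list: [-7, -6, -3, 0, 5, 17, 20, 22, 23, 29, 32]
New median = 17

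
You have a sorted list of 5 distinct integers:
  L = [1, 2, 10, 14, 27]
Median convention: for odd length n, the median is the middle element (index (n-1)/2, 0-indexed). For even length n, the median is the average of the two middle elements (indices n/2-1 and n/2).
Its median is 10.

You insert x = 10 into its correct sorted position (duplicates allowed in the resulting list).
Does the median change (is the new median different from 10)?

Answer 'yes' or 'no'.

Old median = 10
Insert x = 10
New median = 10
Changed? no

Answer: no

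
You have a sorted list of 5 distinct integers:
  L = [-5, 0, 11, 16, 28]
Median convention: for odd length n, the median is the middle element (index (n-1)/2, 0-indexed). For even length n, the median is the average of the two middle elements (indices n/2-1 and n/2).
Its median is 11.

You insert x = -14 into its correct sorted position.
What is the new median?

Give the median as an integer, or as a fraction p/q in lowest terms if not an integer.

Old list (sorted, length 5): [-5, 0, 11, 16, 28]
Old median = 11
Insert x = -14
Old length odd (5). Middle was index 2 = 11.
New length even (6). New median = avg of two middle elements.
x = -14: 0 elements are < x, 5 elements are > x.
New sorted list: [-14, -5, 0, 11, 16, 28]
New median = 11/2

Answer: 11/2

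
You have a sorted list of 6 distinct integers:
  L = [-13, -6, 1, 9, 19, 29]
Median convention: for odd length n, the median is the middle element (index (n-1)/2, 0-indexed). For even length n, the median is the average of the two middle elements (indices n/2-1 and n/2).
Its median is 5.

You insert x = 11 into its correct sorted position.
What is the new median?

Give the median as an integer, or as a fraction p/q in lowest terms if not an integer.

Old list (sorted, length 6): [-13, -6, 1, 9, 19, 29]
Old median = 5
Insert x = 11
Old length even (6). Middle pair: indices 2,3 = 1,9.
New length odd (7). New median = single middle element.
x = 11: 4 elements are < x, 2 elements are > x.
New sorted list: [-13, -6, 1, 9, 11, 19, 29]
New median = 9

Answer: 9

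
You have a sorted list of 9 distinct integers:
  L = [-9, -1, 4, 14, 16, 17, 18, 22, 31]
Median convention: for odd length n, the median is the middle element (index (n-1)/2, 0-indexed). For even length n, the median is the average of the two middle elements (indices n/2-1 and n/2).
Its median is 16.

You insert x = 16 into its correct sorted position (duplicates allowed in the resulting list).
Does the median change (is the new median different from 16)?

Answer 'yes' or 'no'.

Answer: no

Derivation:
Old median = 16
Insert x = 16
New median = 16
Changed? no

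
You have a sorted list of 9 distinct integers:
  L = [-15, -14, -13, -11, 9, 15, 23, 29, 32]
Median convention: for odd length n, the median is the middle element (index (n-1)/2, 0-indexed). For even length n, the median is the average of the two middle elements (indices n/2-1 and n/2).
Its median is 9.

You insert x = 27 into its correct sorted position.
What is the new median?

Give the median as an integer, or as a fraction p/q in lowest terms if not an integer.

Answer: 12

Derivation:
Old list (sorted, length 9): [-15, -14, -13, -11, 9, 15, 23, 29, 32]
Old median = 9
Insert x = 27
Old length odd (9). Middle was index 4 = 9.
New length even (10). New median = avg of two middle elements.
x = 27: 7 elements are < x, 2 elements are > x.
New sorted list: [-15, -14, -13, -11, 9, 15, 23, 27, 29, 32]
New median = 12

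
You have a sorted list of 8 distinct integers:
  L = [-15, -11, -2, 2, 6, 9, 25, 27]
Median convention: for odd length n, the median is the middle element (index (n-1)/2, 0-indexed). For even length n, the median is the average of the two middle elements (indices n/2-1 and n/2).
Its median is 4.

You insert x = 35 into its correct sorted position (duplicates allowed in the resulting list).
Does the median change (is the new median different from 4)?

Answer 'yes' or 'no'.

Answer: yes

Derivation:
Old median = 4
Insert x = 35
New median = 6
Changed? yes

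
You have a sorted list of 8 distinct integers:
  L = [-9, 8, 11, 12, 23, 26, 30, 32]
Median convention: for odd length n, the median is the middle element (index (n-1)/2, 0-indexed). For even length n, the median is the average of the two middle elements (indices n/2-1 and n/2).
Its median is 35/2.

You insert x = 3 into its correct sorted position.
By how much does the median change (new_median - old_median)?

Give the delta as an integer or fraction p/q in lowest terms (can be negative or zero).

Answer: -11/2

Derivation:
Old median = 35/2
After inserting x = 3: new sorted = [-9, 3, 8, 11, 12, 23, 26, 30, 32]
New median = 12
Delta = 12 - 35/2 = -11/2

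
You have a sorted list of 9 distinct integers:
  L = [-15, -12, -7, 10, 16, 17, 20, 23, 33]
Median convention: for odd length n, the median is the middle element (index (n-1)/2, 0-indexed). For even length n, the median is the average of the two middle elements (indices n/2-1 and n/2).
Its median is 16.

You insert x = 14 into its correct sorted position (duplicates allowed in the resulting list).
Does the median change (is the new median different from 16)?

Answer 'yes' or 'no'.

Old median = 16
Insert x = 14
New median = 15
Changed? yes

Answer: yes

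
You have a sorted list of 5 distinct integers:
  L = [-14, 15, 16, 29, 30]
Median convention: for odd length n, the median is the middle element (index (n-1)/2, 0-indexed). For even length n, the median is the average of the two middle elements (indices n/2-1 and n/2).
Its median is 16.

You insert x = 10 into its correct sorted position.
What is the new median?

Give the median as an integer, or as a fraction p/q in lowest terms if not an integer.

Old list (sorted, length 5): [-14, 15, 16, 29, 30]
Old median = 16
Insert x = 10
Old length odd (5). Middle was index 2 = 16.
New length even (6). New median = avg of two middle elements.
x = 10: 1 elements are < x, 4 elements are > x.
New sorted list: [-14, 10, 15, 16, 29, 30]
New median = 31/2

Answer: 31/2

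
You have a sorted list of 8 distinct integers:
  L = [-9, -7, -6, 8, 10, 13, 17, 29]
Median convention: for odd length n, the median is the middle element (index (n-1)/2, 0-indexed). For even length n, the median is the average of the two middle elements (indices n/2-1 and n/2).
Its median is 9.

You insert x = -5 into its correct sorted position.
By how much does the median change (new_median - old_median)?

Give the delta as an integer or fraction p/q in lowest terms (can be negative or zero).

Answer: -1

Derivation:
Old median = 9
After inserting x = -5: new sorted = [-9, -7, -6, -5, 8, 10, 13, 17, 29]
New median = 8
Delta = 8 - 9 = -1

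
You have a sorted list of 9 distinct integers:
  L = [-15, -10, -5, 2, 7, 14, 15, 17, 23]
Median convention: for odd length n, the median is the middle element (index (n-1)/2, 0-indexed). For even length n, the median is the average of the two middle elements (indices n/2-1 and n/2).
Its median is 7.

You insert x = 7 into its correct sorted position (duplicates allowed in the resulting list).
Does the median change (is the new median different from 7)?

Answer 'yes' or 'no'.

Answer: no

Derivation:
Old median = 7
Insert x = 7
New median = 7
Changed? no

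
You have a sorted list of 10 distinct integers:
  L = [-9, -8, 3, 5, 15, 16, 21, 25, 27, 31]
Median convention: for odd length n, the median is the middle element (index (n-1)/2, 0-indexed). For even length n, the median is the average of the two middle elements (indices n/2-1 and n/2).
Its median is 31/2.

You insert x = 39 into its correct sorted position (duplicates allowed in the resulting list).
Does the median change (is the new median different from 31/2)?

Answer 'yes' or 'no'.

Old median = 31/2
Insert x = 39
New median = 16
Changed? yes

Answer: yes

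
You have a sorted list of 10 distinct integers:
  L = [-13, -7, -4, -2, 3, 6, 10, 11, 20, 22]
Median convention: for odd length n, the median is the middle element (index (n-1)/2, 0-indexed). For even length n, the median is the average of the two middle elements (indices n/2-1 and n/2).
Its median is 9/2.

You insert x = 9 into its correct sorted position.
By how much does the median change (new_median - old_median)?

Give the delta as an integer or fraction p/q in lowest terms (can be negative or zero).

Answer: 3/2

Derivation:
Old median = 9/2
After inserting x = 9: new sorted = [-13, -7, -4, -2, 3, 6, 9, 10, 11, 20, 22]
New median = 6
Delta = 6 - 9/2 = 3/2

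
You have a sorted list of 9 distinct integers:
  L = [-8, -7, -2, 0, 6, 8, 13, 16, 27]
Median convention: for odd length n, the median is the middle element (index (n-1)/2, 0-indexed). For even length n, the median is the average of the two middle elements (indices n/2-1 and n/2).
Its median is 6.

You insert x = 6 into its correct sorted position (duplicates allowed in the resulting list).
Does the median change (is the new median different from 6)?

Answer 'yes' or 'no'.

Old median = 6
Insert x = 6
New median = 6
Changed? no

Answer: no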